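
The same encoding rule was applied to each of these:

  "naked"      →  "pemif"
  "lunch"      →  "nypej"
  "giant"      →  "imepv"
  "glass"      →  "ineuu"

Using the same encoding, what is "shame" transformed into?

The shift depends on letter class: consonant n→p is +2, but vowel a→e is +4. The rule splits by letter class: vowels +4, consonants +2.
On shame: s(cons)+2=u, h(cons)+2=j, a(vowel)+4=e, m(cons)+2=o, e(vowel)+4=i.

ujeoi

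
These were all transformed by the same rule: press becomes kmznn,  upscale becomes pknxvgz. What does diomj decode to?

intro

Compare letters: p→k is +21, r→m is +21, e→z is +21 — a constant shift. Every letter moves 21 places later in the alphabet, wrapping around z→a.
Decoding diomj: d−21=i, i−21=n, o−21=t, m−21=r, j−21=o.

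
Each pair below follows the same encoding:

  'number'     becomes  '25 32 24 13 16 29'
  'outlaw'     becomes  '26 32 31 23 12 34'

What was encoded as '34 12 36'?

n is letter #14 and maps to 25: an offset of 11. Each letter is replaced by its alphabet position (a=1..z=26) + 11.
Decoding 34 12 36: 34→(34−11)÷1=23=w, 12→(12−11)÷1=1=a, 36→(36−11)÷1=25=y.

way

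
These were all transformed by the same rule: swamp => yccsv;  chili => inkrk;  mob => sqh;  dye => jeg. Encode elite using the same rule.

The shift depends on letter class: consonant s→y is +6, but vowel a→c is +2. Vowels shift forward by 2 and consonants shift forward by 6.
On elite: e(vowel)+2=g, l(cons)+6=r, i(vowel)+2=k, t(cons)+6=z, e(vowel)+2=g.

grkzg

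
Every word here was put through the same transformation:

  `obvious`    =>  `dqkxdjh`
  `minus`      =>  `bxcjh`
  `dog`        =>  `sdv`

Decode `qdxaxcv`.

boiling

Compare letters: o→d is +15, b→q is +15, v→k is +15 — a constant shift. It's a constant shift of +15 (ROT15).
Decoding qdxaxcv: q−15=b, d−15=o, x−15=i, a−15=l, x−15=i, c−15=n, v−15=g.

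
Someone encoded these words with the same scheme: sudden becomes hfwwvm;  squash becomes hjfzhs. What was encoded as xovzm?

Each pair mirrors across the alphabet (s↔h, u↔f, d↔w): positions sum to 25. Letters are reflected about the middle of the alphabet (position → 25−position): Atbash.
Decoding xovzm: x↔c, o↔l, v↔e, z↔a, m↔n.

clean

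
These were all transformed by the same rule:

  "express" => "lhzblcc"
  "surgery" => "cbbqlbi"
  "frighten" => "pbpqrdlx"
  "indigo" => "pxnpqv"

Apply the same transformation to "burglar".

The shift depends on letter class: consonant x→h is +10, but vowel e→l is +7. Two shifts are in play — +7 for a/e/i/o/u, +10 for every other letter.
On burglar: b(cons)+10=l, u(vowel)+7=b, r(cons)+10=b, g(cons)+10=q, l(cons)+10=v, a(vowel)+7=h, r(cons)+10=b.

lbbqvhb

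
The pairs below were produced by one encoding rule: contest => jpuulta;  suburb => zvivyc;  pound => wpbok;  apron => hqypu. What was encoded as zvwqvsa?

support

Shifts by position in contest: pos 0: c→j (+7), pos 1: o→p (+1), pos 2: n→u (+7), pos 3: t→u (+1) — repeating every 2. A repeating key of period 2 is used — shifts +7, +1 over and over.
Reversing it on zvwqvsa: z−7=s, v−1=u, w−7=p, q−1=p, v−7=o, s−1=r, a−7=t.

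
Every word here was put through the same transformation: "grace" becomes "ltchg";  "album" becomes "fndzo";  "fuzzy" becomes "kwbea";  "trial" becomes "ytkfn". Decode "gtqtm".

brook

It's a Vigenère-style cipher with numeric key [5,2,2]: position i shifts by key[i mod 3].
Reversing it on gtqtm: g−5=b, t−2=r, q−2=o, t−5=o, m−2=k.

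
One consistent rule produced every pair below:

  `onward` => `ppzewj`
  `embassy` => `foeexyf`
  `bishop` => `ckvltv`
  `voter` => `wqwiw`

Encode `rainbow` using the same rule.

In onward: o→p is +1, n→p is +2, w→z is +3, a→e is +4 — the shift increases by 1 each position. The shift increases by 1 at each position, starting from +1: 1, 2, 3, ….
For rainbow: r+1=s, a+2=c, i+3=l, n+4=r, b+5=g, o+6=u, w+7=d.

sclrgud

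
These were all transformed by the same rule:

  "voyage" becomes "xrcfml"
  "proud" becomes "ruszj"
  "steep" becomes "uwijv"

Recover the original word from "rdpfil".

palace

Each letter shifts forward by (position + 2), i.e. 2, 3, 4, … — the shift grows by one for each successive letter.
Undoing it on rdpfil: r−2=p, d−3=a, p−4=l, f−5=a, i−6=c, l−7=e.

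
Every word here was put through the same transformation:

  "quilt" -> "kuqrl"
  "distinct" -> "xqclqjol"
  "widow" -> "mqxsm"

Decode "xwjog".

dance

q(16)→k(10) and u(20)→u(20) fit y≡9x+22 (mod 26); the inverse of 9 mod 26 is 3. Each letter's alphabet position (a=0..z=25) is mapped through 9·x+22 mod 26 — an affine cipher.
Undoing it on xwjog: x(23)→3·(23−22)≡3=d; w(22)→3·(22−22)≡0=a; j(9)→3·(9−22)≡13=n; o(14)→3·(14−22)≡2=c; g(6)→3·(6−22)≡4=e (all mod 26).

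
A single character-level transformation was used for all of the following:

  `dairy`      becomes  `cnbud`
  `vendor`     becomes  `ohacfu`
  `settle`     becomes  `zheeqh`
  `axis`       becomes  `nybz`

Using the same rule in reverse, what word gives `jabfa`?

Treating letters as 0–25, the rule is x ↦ 5x + 13 (mod 26).
Decoding jabfa: j(9)→21·(9−13)≡20=u; a(0)→21·(0−13)≡13=n; b(1)→21·(1−13)≡8=i; f(5)→21·(5−13)≡14=o; a(0)→21·(0−13)≡13=n (all mod 26).

union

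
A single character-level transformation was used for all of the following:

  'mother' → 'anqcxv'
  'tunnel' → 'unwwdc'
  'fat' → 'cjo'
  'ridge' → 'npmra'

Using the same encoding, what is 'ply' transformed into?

huy

The output letters match the input read backwards, each shifted +9: mother reversed is rehtom. Two steps: reverse the string, then apply a Caesar shift of +9.
For ply: reverse → ylp; then shift: y+9=h, l+9=u, p+9=y.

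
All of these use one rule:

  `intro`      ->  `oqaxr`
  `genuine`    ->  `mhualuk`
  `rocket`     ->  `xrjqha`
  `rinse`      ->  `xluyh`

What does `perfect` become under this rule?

vhylhjz

Shifts by position in intro: pos 0: i→o (+6), pos 1: n→q (+3), pos 2: t→a (+7), pos 3: r→x (+6), pos 4: o→r (+3) — repeating every 3. It's a Vigenère-style cipher with numeric key [6,3,7]: position i shifts by key[i mod 3].
Applying it to perfect: p+6=v, e+3=h, r+7=y, f+6=l, e+3=h, c+7=j, t+6=z.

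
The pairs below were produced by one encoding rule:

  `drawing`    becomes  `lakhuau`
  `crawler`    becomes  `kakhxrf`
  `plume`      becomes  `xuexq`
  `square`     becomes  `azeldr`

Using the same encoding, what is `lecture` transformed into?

The shift increases by 1 at each position, starting from +8: 8, 9, 10, ….
For lecture: l+8=t, e+9=n, c+10=m, t+11=e, u+12=g, r+13=e, e+14=s.

tnmeges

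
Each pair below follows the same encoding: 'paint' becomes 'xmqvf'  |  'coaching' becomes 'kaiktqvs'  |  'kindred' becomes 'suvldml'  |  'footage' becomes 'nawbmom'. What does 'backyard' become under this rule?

jmkskizp

Shifts by position in paint: pos 0: p→x (+8), pos 1: a→m (+12), pos 2: i→q (+8), pos 3: n→v (+8), pos 4: t→f (+12) — repeating every 3. A repeating key of period 3 is used — shifts +8, +12, +8 over and over.
Applying it to backyard: b+8=j, a+12=m, c+8=k, k+8=s, y+12=k, a+8=i, r+8=z, d+12=p.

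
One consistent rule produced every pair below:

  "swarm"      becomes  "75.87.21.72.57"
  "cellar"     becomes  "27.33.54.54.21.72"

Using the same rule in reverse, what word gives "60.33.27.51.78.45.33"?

necktie

s(#19)→75 and w(#23)→87: differences scale by 3, so n = 3·pos + 18. Each letter becomes 3×(its alphabet position, a=1..z=26) + 18.
Decoding 60.33.27.51.78.45.33: 60→(60−18)÷3=14=n, 33→(33−18)÷3=5=e, 27→(27−18)÷3=3=c, 51→(51−18)÷3=11=k, 78→(78−18)÷3=20=t, 45→(45−18)÷3=9=i, 33→(33−18)÷3=5=e.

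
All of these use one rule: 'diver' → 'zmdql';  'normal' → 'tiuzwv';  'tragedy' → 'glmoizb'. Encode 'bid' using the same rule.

lqj

The word is reversed, then every letter is shifted forward by 8.
For bid: reverse → dib; then shift: d+8=l, i+8=q, b+8=j.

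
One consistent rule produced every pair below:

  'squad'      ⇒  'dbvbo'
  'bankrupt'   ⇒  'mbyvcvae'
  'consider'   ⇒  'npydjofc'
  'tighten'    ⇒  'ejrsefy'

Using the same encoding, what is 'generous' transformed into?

rfyfcpvd

The shift depends on letter class: consonant s→d is +11, but vowel u→v is +1. Two shifts are in play — +1 for a/e/i/o/u, +11 for every other letter.
Applying it to generous: g(cons)+11=r, e(vowel)+1=f, n(cons)+11=y, e(vowel)+1=f, r(cons)+11=c, o(vowel)+1=p, u(vowel)+1=v, s(cons)+11=d.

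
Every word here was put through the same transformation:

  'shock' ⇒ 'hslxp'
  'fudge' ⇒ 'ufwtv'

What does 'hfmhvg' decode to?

sunset

Each pair mirrors across the alphabet (s↔h, h↔s, o↔l): positions sum to 25. This is the alphabet-reversal cipher (Atbash): a becomes z, b becomes y, etc.
Undoing it on hfmhvg: h↔s, f↔u, m↔n, h↔s, v↔e, g↔t.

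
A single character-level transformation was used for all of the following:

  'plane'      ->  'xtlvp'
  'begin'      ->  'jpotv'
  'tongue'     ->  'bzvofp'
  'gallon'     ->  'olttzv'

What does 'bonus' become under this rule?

Vowels shift forward by 11 and consonants shift forward by 8.
Applying it to bonus: b(cons)+8=j, o(vowel)+11=z, n(cons)+8=v, u(vowel)+11=f, s(cons)+8=a.

jzvfa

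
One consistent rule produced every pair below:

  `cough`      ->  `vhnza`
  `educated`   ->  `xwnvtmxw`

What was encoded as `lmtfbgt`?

It's a constant shift of +19 (ROT19).
Undoing it on lmtfbgt: l−19=s, m−19=t, t−19=a, f−19=m, b−19=i, g−19=n, t−19=a.

stamina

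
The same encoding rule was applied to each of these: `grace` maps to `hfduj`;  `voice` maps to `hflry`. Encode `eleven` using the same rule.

Read the word backwards and shift each letter +3.
On eleven: reverse → nevele; then shift: n+3=q, e+3=h, v+3=y, e+3=h, l+3=o, e+3=h.

qhyhoh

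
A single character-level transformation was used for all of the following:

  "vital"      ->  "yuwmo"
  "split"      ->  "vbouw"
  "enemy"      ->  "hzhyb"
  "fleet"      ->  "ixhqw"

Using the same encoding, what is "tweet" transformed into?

Shifts by position in vital: pos 0: v→y (+3), pos 1: i→u (+12), pos 2: t→w (+3), pos 3: a→m (+12) — repeating every 2. A repeating key of period 2 is used — shifts +3, +12 over and over.
Applying it to tweet: t+3=w, w+12=i, e+3=h, e+12=q, t+3=w.

wihqw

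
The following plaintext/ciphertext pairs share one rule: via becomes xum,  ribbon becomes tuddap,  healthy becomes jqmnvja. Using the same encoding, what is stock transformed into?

Two shifts are in play — +12 for a/e/i/o/u, +2 for every other letter.
On stock: s(cons)+2=u, t(cons)+2=v, o(vowel)+12=a, c(cons)+2=e, k(cons)+2=m.

uvaem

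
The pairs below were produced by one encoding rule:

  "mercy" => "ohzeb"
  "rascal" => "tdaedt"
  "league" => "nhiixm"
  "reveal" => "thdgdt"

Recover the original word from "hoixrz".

flavor

It's a Vigenère-style cipher with numeric key [2,3,8]: position i shifts by key[i mod 3].
Reversing it on hoixrz: h−2=f, o−3=l, i−8=a, x−2=v, r−3=o, z−8=r.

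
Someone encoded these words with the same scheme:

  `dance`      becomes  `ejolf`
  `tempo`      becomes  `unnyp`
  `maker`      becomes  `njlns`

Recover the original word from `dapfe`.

crowd

It's a Vigenère-style cipher with numeric key [1,9]: position i shifts by key[i mod 2].
Decoding dapfe: d−1=c, a−9=r, p−1=o, f−9=w, e−1=d.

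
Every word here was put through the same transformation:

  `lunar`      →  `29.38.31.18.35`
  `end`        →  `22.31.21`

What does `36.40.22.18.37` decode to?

sweat

l is letter #12 and maps to 29: an offset of 17. The number is (letter's place in the alphabet, a=1) + 17.
Reversing it on 36.40.22.18.37: 36→(36−17)÷1=19=s, 40→(40−17)÷1=23=w, 22→(22−17)÷1=5=e, 18→(18−17)÷1=1=a, 37→(37−17)÷1=20=t.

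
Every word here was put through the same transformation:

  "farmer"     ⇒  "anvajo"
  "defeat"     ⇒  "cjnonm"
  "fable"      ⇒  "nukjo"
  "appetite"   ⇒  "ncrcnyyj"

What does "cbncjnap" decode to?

The word is reversed, then every letter is shifted forward by 9.
Undoing it on cbncjnap: shift back: c−9=t, b−9=s, n−9=e, c−9=t, j−9=a, n−9=e, a−9=r, p−9=g → tsetaerg; then reverse → greatest.

greatest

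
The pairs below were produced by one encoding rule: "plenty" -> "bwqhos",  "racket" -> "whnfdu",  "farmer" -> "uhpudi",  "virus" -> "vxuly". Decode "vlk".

The word is reversed, then every letter is shifted forward by 3.
Decoding vlk: shift back: v−3=s, l−3=i, k−3=h → sih; then reverse → his.

his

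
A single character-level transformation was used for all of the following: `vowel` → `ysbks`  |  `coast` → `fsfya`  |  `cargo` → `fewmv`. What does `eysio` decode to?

bunch

In vowel: v→y is +3, o→s is +4, w→b is +5, e→k is +6 — the shift increases by 1 each position. The shift increases by 1 at each position, starting from +3: 3, 4, 5, ….
Decoding eysio: e−3=b, y−4=u, s−5=n, i−6=c, o−7=h.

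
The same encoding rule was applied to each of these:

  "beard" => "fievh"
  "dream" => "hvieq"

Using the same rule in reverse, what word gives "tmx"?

pit

It's a constant shift of +4 (ROT4).
Reversing it on tmx: t−4=p, m−4=i, x−4=t.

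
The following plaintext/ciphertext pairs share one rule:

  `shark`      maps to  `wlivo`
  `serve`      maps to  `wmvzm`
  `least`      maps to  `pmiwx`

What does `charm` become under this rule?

glivq

The shift depends on letter class: consonant s→w is +4, but vowel a→i is +8. Two shifts are in play — +8 for a/e/i/o/u, +4 for every other letter.
On charm: c(cons)+4=g, h(cons)+4=l, a(vowel)+8=i, r(cons)+4=v, m(cons)+4=q.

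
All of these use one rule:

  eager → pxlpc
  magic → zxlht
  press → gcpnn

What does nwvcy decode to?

e(4)→p(15) and a(0)→x(23) fit y≡11x+23 (mod 26); the inverse of 11 mod 26 is 19. This is an affine cipher: with a=0,…,z=25, each position x becomes (11x+23) mod 26.
Reversing it on nwvcy: n(13)→19·(13−23)≡18=s; w(22)→19·(22−23)≡7=h; v(21)→19·(21−23)≡14=o; c(2)→19·(2−23)≡17=r; y(24)→19·(24−23)≡19=t (all mod 26).

short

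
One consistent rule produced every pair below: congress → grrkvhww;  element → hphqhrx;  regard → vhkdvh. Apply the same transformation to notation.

The shift depends on letter class: consonant c→g is +4, but vowel o→r is +3. Two shifts are in play — +3 for a/e/i/o/u, +4 for every other letter.
Applying it to notation: n(cons)+4=r, o(vowel)+3=r, t(cons)+4=x, a(vowel)+3=d, t(cons)+4=x, i(vowel)+3=l, o(vowel)+3=r, n(cons)+4=r.

rrxdxlrr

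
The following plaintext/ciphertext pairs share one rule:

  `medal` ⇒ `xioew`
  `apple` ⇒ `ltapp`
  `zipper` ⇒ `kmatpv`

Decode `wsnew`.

Shifts by position in medal: pos 0: m→x (+11), pos 1: e→i (+4), pos 2: d→o (+11), pos 3: a→e (+4) — repeating every 2. The shifts repeat in a cycle of length 2: positions 0,1,… shift by +11, +4, then the pattern repeats.
Decoding wsnew: w−11=l, s−4=o, n−11=c, e−4=a, w−11=l.

local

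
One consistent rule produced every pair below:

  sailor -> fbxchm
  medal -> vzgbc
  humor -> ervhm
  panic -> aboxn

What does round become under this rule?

mhrog

s(18)→f(5) and a(0)→b(1) fit y≡19x+1 (mod 26); the inverse of 19 mod 26 is 11. This is an affine cipher: with a=0,…,z=25, each position x becomes (19x+1) mod 26.
Applying it to round: r(17)→19·17+1≡12=m; o(14)→19·14+1≡7=h; u(20)→19·20+1≡17=r; n(13)→19·13+1≡14=o; d(3)→19·3+1≡6=g (all mod 26).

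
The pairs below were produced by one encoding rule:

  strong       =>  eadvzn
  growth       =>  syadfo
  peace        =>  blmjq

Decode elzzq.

sense

Shifts by position in strong: pos 0: s→e (+12), pos 1: t→a (+7), pos 2: r→d (+12), pos 3: o→v (+7) — repeating every 2. The shifts repeat in a cycle of length 2: positions 0,1,… shift by +12, +7, then the pattern repeats.
Undoing it on elzzq: e−12=s, l−7=e, z−12=n, z−7=s, q−12=e.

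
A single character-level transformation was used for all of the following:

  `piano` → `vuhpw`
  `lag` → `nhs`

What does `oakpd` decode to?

The word is reversed, then every letter is shifted forward by 7.
Reversing it on oakpd: shift back: o−7=h, a−7=t, k−7=d, p−7=i, d−7=w → htdiw; then reverse → width.

width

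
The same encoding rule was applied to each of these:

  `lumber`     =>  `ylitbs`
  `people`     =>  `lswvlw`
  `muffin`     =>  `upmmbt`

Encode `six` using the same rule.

Two steps: reverse the string, then apply a Caesar shift of +7.
On six: reverse → xis; then shift: x+7=e, i+7=p, s+7=z.

epz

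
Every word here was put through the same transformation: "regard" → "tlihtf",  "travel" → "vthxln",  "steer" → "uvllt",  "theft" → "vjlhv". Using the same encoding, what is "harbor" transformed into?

The shift depends on letter class: consonant r→t is +2, but vowel e→l is +7. Vowels shift forward by 7 and consonants shift forward by 2.
Applying it to harbor: h(cons)+2=j, a(vowel)+7=h, r(cons)+2=t, b(cons)+2=d, o(vowel)+7=v, r(cons)+2=t.

jhtdvt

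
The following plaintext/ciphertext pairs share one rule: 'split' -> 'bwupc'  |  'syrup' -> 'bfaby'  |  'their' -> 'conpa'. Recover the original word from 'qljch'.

heavy

The shifts repeat in a cycle of length 2: positions 0,1,… shift by +9, +7, then the pattern repeats.
Undoing it on qljch: q−9=h, l−7=e, j−9=a, c−7=v, h−9=y.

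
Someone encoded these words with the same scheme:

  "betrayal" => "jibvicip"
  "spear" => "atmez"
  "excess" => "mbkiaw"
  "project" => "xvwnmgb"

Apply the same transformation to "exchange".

mbkliroi

Shifts by position in betrayal: pos 0: b→j (+8), pos 1: e→i (+4), pos 2: t→b (+8), pos 3: r→v (+4) — repeating every 2. It's a Vigenère-style cipher with numeric key [8,4]: position i shifts by key[i mod 2].
On exchange: e+8=m, x+4=b, c+8=k, h+4=l, a+8=i, n+4=r, g+8=o, e+4=i.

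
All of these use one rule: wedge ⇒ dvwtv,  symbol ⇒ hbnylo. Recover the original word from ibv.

Each pair mirrors across the alphabet (w↔d, e↔v, d↔w): positions sum to 25. Letters are reflected about the middle of the alphabet (position → 25−position): Atbash.
Reversing it on ibv: i↔r, b↔y, v↔e.

rye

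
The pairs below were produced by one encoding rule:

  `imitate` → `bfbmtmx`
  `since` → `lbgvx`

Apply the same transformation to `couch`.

vhnva

Compare letters: i→b is +19, m→f is +19, i→b is +19 — a constant shift. Each letter is shifted forward by 19 in the alphabet (a Caesar shift of +19).
Applying it to couch: c+19=v, o+19=h, u+19=n, c+19=v, h+19=a.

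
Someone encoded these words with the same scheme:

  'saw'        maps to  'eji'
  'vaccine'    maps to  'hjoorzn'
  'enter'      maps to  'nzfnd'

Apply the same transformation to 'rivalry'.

drhjxdk

The shift depends on letter class: consonant s→e is +12, but vowel a→j is +9. The rule splits by letter class: vowels +9, consonants +12.
On rivalry: r(cons)+12=d, i(vowel)+9=r, v(cons)+12=h, a(vowel)+9=j, l(cons)+12=x, r(cons)+12=d, y(cons)+12=k.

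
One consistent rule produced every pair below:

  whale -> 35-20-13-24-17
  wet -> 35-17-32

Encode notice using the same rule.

26-27-32-21-15-17

w is letter #23 and maps to 35: an offset of 12. Each letter is replaced by its alphabet position (a=1..z=26) + 12.
For notice: n=14→26, o=15→27, t=20→32, i=9→21, c=3→15, e=5→17.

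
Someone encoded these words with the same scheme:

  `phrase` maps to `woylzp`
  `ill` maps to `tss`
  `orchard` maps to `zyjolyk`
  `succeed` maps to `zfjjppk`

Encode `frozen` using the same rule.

The shift depends on letter class: consonant p→w is +7, but vowel a→l is +11. Vowels shift forward by 11 and consonants shift forward by 7.
For frozen: f(cons)+7=m, r(cons)+7=y, o(vowel)+11=z, z(cons)+7=g, e(vowel)+11=p, n(cons)+7=u.

myzgpu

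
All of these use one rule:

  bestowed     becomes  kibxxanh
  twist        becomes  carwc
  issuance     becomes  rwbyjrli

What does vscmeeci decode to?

A repeating key of period 2 is used — shifts +9, +4 over and over.
Decoding vscmeeci: v−9=m, s−4=o, c−9=t, m−4=i, e−9=v, e−4=a, c−9=t, i−4=e.

motivate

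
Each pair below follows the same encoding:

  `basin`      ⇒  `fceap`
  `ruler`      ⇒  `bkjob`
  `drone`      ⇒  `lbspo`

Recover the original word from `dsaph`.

b(1)→f(5) and a(0)→c(2) fit y≡3x+2 (mod 26); the inverse of 3 mod 26 is 9. This is an affine cipher: with a=0,…,z=25, each position x becomes (3x+2) mod 26.
Reversing it on dsaph: d(3)→9·(3−2)≡9=j; s(18)→9·(18−2)≡14=o; a(0)→9·(0−2)≡8=i; p(15)→9·(15−2)≡13=n; h(7)→9·(7−2)≡19=t (all mod 26).

joint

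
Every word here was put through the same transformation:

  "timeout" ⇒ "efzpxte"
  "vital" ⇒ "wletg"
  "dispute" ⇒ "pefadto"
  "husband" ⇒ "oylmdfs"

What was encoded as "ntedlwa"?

plastic

Read the word backwards and shift each letter +11.
Decoding ntedlwa: shift back: n−11=c, t−11=i, e−11=t, d−11=s, l−11=a, w−11=l, a−11=p → citsalp; then reverse → plastic.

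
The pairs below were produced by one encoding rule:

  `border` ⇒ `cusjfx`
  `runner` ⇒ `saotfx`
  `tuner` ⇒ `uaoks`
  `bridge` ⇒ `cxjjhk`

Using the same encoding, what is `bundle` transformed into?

Shifts by position in border: pos 0: b→c (+1), pos 1: o→u (+6), pos 2: r→s (+1), pos 3: d→j (+6) — repeating every 2. The shifts repeat in a cycle of length 2: positions 0,1,… shift by +1, +6, then the pattern repeats.
Applying it to bundle: b+1=c, u+6=a, n+1=o, d+6=j, l+1=m, e+6=k.

caojmk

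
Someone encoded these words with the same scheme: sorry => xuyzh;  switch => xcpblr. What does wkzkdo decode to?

In sorry: s→x is +5, o→u is +6, r→y is +7, r→z is +8 — the shift increases by 1 each position. Each letter shifts forward by (position + 5), i.e. 5, 6, 7, … — the shift grows by one for each successive letter.
Reversing it on wkzkdo: w−5=r, k−6=e, z−7=s, k−8=c, d−9=u, o−10=e.

rescue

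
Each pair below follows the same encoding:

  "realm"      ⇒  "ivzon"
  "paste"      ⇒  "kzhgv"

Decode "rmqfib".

Each pair mirrors across the alphabet (r↔i, e↔v, a↔z): positions sum to 25. Letters are reflected about the middle of the alphabet (position → 25−position): Atbash.
Undoing it on rmqfib: r↔i, m↔n, q↔j, f↔u, i↔r, b↔y.

injury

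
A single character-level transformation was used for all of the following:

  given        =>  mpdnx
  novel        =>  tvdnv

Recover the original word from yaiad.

In given: g→m is +6, i→p is +7, v→d is +8, e→n is +9 — the shift increases by 1 each position. Each letter shifts forward by (position + 6), i.e. 6, 7, 8, … — the shift grows by one for each successive letter.
Decoding yaiad: y−6=s, a−7=t, i−8=a, a−9=r, d−10=t.

start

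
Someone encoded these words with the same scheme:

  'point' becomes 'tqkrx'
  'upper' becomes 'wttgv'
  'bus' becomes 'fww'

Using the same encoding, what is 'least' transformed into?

pgcwx

The shift depends on letter class: consonant p→t is +4, but vowel o→q is +2. Vowels shift forward by 2 and consonants shift forward by 4.
On least: l(cons)+4=p, e(vowel)+2=g, a(vowel)+2=c, s(cons)+4=w, t(cons)+4=x.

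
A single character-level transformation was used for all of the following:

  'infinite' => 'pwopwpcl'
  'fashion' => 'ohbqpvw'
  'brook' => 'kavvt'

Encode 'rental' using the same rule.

Two shifts are in play — +7 for a/e/i/o/u, +9 for every other letter.
For rental: r(cons)+9=a, e(vowel)+7=l, n(cons)+9=w, t(cons)+9=c, a(vowel)+7=h, l(cons)+9=u.

alwchu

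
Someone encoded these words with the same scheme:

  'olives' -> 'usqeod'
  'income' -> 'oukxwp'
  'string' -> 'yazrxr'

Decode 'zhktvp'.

tackle

In olives: o→u is +6, l→s is +7, i→q is +8, v→e is +9 — the shift increases by 1 each position. The shift increases by 1 at each position, starting from +6: 6, 7, 8, ….
Undoing it on zhktvp: z−6=t, h−7=a, k−8=c, t−9=k, v−10=l, p−11=e.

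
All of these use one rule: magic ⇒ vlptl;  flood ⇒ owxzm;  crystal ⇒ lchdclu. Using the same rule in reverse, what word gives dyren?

unite

Shifts by position in magic: pos 0: m→v (+9), pos 1: a→l (+11), pos 2: g→p (+9), pos 3: i→t (+11) — repeating every 2. It's a Vigenère-style cipher with numeric key [9,11]: position i shifts by key[i mod 2].
Undoing it on dyren: d−9=u, y−11=n, r−9=i, e−11=t, n−9=e.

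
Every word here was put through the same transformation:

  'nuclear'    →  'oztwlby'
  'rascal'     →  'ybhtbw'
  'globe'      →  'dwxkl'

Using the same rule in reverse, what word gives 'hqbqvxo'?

station

n(13)→o(14) and u(20)→z(25) fit y≡9x+1 (mod 26); the inverse of 9 mod 26 is 3. Treating letters as 0–25, the rule is x ↦ 9x + 1 (mod 26).
Reversing it on hqbqvxo: h(7)→3·(7−1)≡18=s; q(16)→3·(16−1)≡19=t; b(1)→3·(1−1)≡0=a; q(16)→3·(16−1)≡19=t; v(21)→3·(21−1)≡8=i; x(23)→3·(23−1)≡14=o; o(14)→3·(14−1)≡13=n (all mod 26).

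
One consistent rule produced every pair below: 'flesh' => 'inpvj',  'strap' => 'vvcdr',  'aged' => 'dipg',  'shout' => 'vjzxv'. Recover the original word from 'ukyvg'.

rinse

Shifts by position in flesh: pos 0: f→i (+3), pos 1: l→n (+2), pos 2: e→p (+11), pos 3: s→v (+3), pos 4: h→j (+2) — repeating every 3. It's a Vigenère-style cipher with numeric key [3,2,11]: position i shifts by key[i mod 3].
Undoing it on ukyvg: u−3=r, k−2=i, y−11=n, v−3=s, g−2=e.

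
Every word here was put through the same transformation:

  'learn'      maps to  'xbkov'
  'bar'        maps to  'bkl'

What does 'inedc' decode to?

study

Two steps: reverse the string, then apply a Caesar shift of +10.
Reversing it on inedc: shift back: i−10=y, n−10=d, e−10=u, d−10=t, c−10=s → yduts; then reverse → study.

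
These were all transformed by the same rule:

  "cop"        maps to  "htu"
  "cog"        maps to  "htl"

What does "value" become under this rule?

afqzj

Compare letters: c→h is +5, o→t is +5, p→u is +5 — a constant shift. It's a constant shift of +5 (ROT5).
Applying it to value: v+5=a, a+5=f, l+5=q, u+5=z, e+5=j.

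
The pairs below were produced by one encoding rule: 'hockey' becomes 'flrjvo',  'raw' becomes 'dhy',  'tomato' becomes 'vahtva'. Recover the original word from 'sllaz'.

steel

The output letters match the input read backwards, each shifted +7: hockey reversed is yekcoh. Read the word backwards and shift each letter +7.
Decoding sllaz: shift back: s−7=l, l−7=e, l−7=e, a−7=t, z−7=s → leets; then reverse → steel.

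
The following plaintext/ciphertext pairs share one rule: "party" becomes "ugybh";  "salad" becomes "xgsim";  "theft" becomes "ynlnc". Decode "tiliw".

ocean

In party: p→u is +5, a→g is +6, r→y is +7, t→b is +8 — the shift increases by 1 each position. Letter i (0-indexed) is shifted by i+5, so successive shifts are 5, 6, 7, ….
Reversing it on tiliw: t−5=o, i−6=c, l−7=e, i−8=a, w−9=n.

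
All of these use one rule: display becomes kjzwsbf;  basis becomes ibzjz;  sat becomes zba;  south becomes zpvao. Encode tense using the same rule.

The shift depends on letter class: consonant d→k is +7, but vowel i→j is +1. Vowels shift forward by 1 and consonants shift forward by 7.
For tense: t(cons)+7=a, e(vowel)+1=f, n(cons)+7=u, s(cons)+7=z, e(vowel)+1=f.

afuzf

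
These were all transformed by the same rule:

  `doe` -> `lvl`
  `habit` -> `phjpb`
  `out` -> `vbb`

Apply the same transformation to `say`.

ahg

The shift depends on letter class: consonant d→l is +8, but vowel o→v is +7. Vowels shift forward by 7 and consonants shift forward by 8.
On say: s(cons)+8=a, a(vowel)+7=h, y(cons)+8=g.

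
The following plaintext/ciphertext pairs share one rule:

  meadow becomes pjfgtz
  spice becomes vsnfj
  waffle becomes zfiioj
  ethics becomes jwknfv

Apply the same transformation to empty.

jpswb

The shift depends on letter class: consonant m→p is +3, but vowel e→j is +5. The rule splits by letter class: vowels +5, consonants +3.
On empty: e(vowel)+5=j, m(cons)+3=p, p(cons)+3=s, t(cons)+3=w, y(cons)+3=b.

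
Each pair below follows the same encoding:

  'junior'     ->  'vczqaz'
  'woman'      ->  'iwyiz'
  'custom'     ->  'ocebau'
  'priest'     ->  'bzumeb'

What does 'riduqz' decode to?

farmer

Shifts by position in junior: pos 0: j→v (+12), pos 1: u→c (+8), pos 2: n→z (+12), pos 3: i→q (+8) — repeating every 2. A repeating key of period 2 is used — shifts +12, +8 over and over.
Decoding riduqz: r−12=f, i−8=a, d−12=r, u−8=m, q−12=e, z−8=r.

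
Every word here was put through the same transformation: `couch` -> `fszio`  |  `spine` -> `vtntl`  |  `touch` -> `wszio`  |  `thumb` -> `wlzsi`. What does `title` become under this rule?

In couch: c→f is +3, o→s is +4, u→z is +5, c→i is +6 — the shift increases by 1 each position. Letter i (0-indexed) is shifted by i+3, so successive shifts are 3, 4, 5, ….
On title: t+3=w, i+4=m, t+5=y, l+6=r, e+7=l.

wmyrl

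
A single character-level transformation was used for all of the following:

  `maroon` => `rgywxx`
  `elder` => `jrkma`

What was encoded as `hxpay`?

In maroon: m→r is +5, a→g is +6, r→y is +7, o→w is +8 — the shift increases by 1 each position. Letter i (0-indexed) is shifted by i+5, so successive shifts are 5, 6, 7, ….
Undoing it on hxpay: h−5=c, x−6=r, p−7=i, a−8=s, y−9=p.

crisp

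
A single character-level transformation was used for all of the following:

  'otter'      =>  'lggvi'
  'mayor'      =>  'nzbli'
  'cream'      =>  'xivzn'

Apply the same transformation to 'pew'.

Each pair mirrors across the alphabet (o↔l, t↔g, t↔g): positions sum to 25. Each letter is replaced by its mirror in the alphabet: a↔z, b↔y, c↔x, and so on (the Atbash cipher).
On pew: p↔k, e↔v, w↔d.

kvd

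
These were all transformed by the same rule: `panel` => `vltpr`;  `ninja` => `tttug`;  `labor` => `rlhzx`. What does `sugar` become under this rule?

Shifts by position in panel: pos 0: p→v (+6), pos 1: a→l (+11), pos 2: n→t (+6), pos 3: e→p (+11) — repeating every 2. It's a Vigenère-style cipher with numeric key [6,11]: position i shifts by key[i mod 2].
Applying it to sugar: s+6=y, u+11=f, g+6=m, a+11=l, r+6=x.

yfmlx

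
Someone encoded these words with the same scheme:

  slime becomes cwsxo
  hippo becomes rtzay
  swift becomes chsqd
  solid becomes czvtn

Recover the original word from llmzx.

bacon

Shifts by position in slime: pos 0: s→c (+10), pos 1: l→w (+11), pos 2: i→s (+10), pos 3: m→x (+11) — repeating every 2. The shifts repeat in a cycle of length 2: positions 0,1,… shift by +10, +11, then the pattern repeats.
Undoing it on llmzx: l−10=b, l−11=a, m−10=c, z−11=o, x−10=n.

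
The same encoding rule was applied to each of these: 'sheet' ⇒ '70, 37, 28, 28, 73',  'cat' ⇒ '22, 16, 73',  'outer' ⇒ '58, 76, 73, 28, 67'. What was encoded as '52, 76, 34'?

s(#19)→70 and h(#8)→37: differences scale by 3, so n = 3·pos + 13. Each letter becomes 3×(its alphabet position, a=1..z=26) + 13.
Reversing it on 52, 76, 34: 52→(52−13)÷3=13=m, 76→(76−13)÷3=21=u, 34→(34−13)÷3=7=g.

mug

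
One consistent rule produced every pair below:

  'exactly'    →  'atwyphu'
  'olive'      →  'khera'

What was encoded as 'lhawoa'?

Every letter moves 22 places later in the alphabet, wrapping around z→a.
Reversing it on lhawoa: l−22=p, h−22=l, a−22=e, w−22=a, o−22=s, a−22=e.

please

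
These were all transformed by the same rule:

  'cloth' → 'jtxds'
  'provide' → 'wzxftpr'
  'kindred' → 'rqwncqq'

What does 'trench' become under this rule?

Each letter shifts forward by (position + 7), i.e. 7, 8, 9, … — the shift grows by one for each successive letter.
For trench: t+7=a, r+8=z, e+9=n, n+10=x, c+11=n, h+12=t.

aznxnt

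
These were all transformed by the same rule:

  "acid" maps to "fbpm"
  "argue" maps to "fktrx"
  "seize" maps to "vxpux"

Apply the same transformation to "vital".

a(0)→f(5) and c(2)→b(1) fit y≡11x+5 (mod 26); the inverse of 11 mod 26 is 19. Treating letters as 0–25, the rule is x ↦ 11x + 5 (mod 26).
Applying it to vital: v(21)→11·21+5≡2=c; i(8)→11·8+5≡15=p; t(19)→11·19+5≡6=g; a(0)→11·0+5≡5=f; l(11)→11·11+5≡22=w (all mod 26).

cpgfw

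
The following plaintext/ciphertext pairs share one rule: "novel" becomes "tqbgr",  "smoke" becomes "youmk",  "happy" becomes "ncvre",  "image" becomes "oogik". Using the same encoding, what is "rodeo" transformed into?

Shifts by position in novel: pos 0: n→t (+6), pos 1: o→q (+2), pos 2: v→b (+6), pos 3: e→g (+2) — repeating every 2. The shifts repeat in a cycle of length 2: positions 0,1,… shift by +6, +2, then the pattern repeats.
For rodeo: r+6=x, o+2=q, d+6=j, e+2=g, o+6=u.

xqjgu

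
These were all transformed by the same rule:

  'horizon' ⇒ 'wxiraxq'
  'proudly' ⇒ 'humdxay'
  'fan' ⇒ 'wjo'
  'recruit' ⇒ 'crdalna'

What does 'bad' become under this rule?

mjk

The output letters match the input read backwards, each shifted +9: horizon reversed is noziroh. Two steps: reverse the string, then apply a Caesar shift of +9.
On bad: reverse → dab; then shift: d+9=m, a+9=j, b+9=k.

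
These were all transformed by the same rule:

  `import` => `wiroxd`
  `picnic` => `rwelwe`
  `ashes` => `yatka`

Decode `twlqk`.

hinge

i(8)→w(22) and m(12)→i(8) fit y≡3x+24 (mod 26); the inverse of 3 mod 26 is 9. Treating letters as 0–25, the rule is x ↦ 3x + 24 (mod 26).
Decoding twlqk: t(19)→9·(19−24)≡7=h; w(22)→9·(22−24)≡8=i; l(11)→9·(11−24)≡13=n; q(16)→9·(16−24)≡6=g; k(10)→9·(10−24)≡4=e (all mod 26).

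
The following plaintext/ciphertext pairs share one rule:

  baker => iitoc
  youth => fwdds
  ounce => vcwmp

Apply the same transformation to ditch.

kqcms

In baker: b→i is +7, a→i is +8, k→t is +9, e→o is +10 — the shift increases by 1 each position. The shift increases by 1 at each position, starting from +7: 7, 8, 9, ….
Applying it to ditch: d+7=k, i+8=q, t+9=c, c+10=m, h+11=s.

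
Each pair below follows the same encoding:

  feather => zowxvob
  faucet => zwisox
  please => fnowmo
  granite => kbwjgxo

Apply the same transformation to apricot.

wfbgsux

Each letter's alphabet position (a=0..z=25) is mapped through 11·x+22 mod 26 — an affine cipher.
Applying it to apricot: a(0)→11·0+22≡22=w; p(15)→11·15+22≡5=f; r(17)→11·17+22≡1=b; i(8)→11·8+22≡6=g; c(2)→11·2+22≡18=s; o(14)→11·14+22≡20=u; t(19)→11·19+22≡23=x (all mod 26).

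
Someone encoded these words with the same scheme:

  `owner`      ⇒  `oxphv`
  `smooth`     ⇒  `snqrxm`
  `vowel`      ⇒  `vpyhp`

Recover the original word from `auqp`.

The shift increases by 1 at each position, starting from +0: 0, 1, 2, ….
Undoing it on auqp: a−0=a, u−1=t, q−2=o, p−3=m.

atom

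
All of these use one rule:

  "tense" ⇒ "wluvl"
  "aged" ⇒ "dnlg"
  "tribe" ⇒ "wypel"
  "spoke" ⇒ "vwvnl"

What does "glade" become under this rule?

jshgl

Shifts by position in tense: pos 0: t→w (+3), pos 1: e→l (+7), pos 2: n→u (+7), pos 3: s→v (+3), pos 4: e→l (+7) — repeating every 3. It's a Vigenère-style cipher with numeric key [3,7,7]: position i shifts by key[i mod 3].
For glade: g+3=j, l+7=s, a+7=h, d+3=g, e+7=l.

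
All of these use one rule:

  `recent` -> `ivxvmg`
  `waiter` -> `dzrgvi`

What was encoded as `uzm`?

fan

Each letter is replaced by its mirror in the alphabet: a↔z, b↔y, c↔x, and so on (the Atbash cipher).
Undoing it on uzm: u↔f, z↔a, m↔n.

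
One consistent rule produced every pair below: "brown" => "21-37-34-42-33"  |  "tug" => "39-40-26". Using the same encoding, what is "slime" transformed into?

b is letter #2 and maps to 21: an offset of 19. Letters become their 1-based position plus 19 (so a→20, b→21, …).
For slime: s=19→38, l=12→31, i=9→28, m=13→32, e=5→24.

38-31-28-32-24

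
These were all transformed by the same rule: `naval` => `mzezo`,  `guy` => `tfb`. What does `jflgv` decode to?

Each pair mirrors across the alphabet (n↔m, a↔z, v↔e): positions sum to 25. This is the alphabet-reversal cipher (Atbash): a becomes z, b becomes y, etc.
Undoing it on jflgv: j↔q, f↔u, l↔o, g↔t, v↔e.

quote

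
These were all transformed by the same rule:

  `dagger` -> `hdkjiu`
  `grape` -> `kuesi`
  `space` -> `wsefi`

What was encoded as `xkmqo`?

A repeating key of period 2 is used — shifts +4, +3 over and over.
Undoing it on xkmqo: x−4=t, k−3=h, m−4=i, q−3=n, o−4=k.

think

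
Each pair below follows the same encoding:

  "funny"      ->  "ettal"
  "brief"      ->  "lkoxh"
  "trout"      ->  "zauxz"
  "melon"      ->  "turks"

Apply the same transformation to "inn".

The word is reversed, then every letter is shifted forward by 6.
For inn: reverse → nni; then shift: n+6=t, n+6=t, i+6=o.

tto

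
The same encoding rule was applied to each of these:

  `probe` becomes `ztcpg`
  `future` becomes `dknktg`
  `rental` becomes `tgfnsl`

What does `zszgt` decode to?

paper

p(15)→z(25) and r(17)→t(19) fit y≡23x+18 (mod 26); the inverse of 23 mod 26 is 17. This is an affine cipher: with a=0,…,z=25, each position x becomes (23x+18) mod 26.
Undoing it on zszgt: z(25)→17·(25−18)≡15=p; s(18)→17·(18−18)≡0=a; z(25)→17·(25−18)≡15=p; g(6)→17·(6−18)≡4=e; t(19)→17·(19−18)≡17=r (all mod 26).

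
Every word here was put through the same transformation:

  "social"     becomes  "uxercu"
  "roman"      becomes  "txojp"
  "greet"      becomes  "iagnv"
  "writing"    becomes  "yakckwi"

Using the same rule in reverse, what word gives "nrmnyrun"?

Shifts by position in social: pos 0: s→u (+2), pos 1: o→x (+9), pos 2: c→e (+2), pos 3: i→r (+9) — repeating every 2. A repeating key of period 2 is used — shifts +2, +9 over and over.
Undoing it on nrmnyrun: n−2=l, r−9=i, m−2=k, n−9=e, y−2=w, r−9=i, u−2=s, n−9=e.

likewise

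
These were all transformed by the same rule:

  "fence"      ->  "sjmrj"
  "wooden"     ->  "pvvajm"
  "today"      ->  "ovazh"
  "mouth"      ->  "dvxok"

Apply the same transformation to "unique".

xmtnxj

Treating letters as 0–25, the rule is x ↦ 9x + 25 (mod 26).
On unique: u(20)→9·20+25≡23=x; n(13)→9·13+25≡12=m; i(8)→9·8+25≡19=t; q(16)→9·16+25≡13=n; u(20)→9·20+25≡23=x; e(4)→9·4+25≡9=j (all mod 26).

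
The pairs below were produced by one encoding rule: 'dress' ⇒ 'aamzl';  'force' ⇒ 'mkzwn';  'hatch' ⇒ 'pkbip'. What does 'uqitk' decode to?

claim

The output letters match the input read backwards, each shifted +8: dress reversed is sserd. The word is reversed, then every letter is shifted forward by 8.
Reversing it on uqitk: shift back: u−8=m, q−8=i, i−8=a, t−8=l, k−8=c → mialc; then reverse → claim.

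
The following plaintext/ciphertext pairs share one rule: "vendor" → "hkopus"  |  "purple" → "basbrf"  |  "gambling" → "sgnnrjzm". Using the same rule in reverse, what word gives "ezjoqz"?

Shifts by position in vendor: pos 0: v→h (+12), pos 1: e→k (+6), pos 2: n→o (+1), pos 3: d→p (+12), pos 4: o→u (+6), pos 5: r→s (+1) — repeating every 3. A repeating key of period 3 is used — shifts +12, +6, +1 over and over.
Reversing it on ezjoqz: e−12=s, z−6=t, j−1=i, o−12=c, q−6=k, z−1=y.

sticky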